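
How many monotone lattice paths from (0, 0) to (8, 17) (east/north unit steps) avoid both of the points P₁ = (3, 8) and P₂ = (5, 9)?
Number of paths = 502590

Inclusion–exclusion. Total paths: C(25, 8) = 1081575. Through P₁: C(11, 3)·C(14, 5) = 330330. Through P₂: C(14, 5)·C(11, 3) = 330330. Since P₁ is strictly southwest of P₂, a monotone path through both must visit P₁ then P₂; paths through both = C(11, 3)·C(3, 2)·C(11, 3) = 81675. Avoid both = 1081575 − 330330 − 330330 + 81675 = 502590.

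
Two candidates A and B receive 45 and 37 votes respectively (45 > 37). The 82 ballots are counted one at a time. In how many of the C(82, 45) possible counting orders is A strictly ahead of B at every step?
Strict-lead orderings = 28167869114977430180160

Total orderings of the 82 votes with 45 for A: C(82, 45) = 288720658428518659346640. By the Bertrand ballot formula (Cycle Lemma / reflection principle), the number of orderings in which A is strictly ahead of B throughout is (p − q)/(p + q) · C(p + q, p) = (45 − 37)/(45 + 37) · 288720658428518659346640 = 28167869114977430180160.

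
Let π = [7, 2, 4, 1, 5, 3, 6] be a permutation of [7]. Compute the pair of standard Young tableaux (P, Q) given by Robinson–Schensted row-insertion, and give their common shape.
P = [1, 3, 5, 6] / [2, 4] / [7];  Q = [1, 3, 5, 7] / [2, 6] / [4];  common shape = (4, 2, 1)

Row-insert the values π_1, π_2, … into P one at a time, bumping the leftmost entry strictly greater than the inserted value down to the next row. The recording tableau Q records, in position (i, j), the step at which that cell was added to P.
  Insert 7 (step 1): P = [7];  Q = [1]
  Insert 2 (step 2): P = [2] / [7];  Q = [1] / [2]
  Insert 4 (step 3): P = [2, 4] / [7];  Q = [1, 3] / [2]
  Insert 1 (step 4): P = [1, 4] / [2] / [7];  Q = [1, 3] / [2] / [4]
  Insert 5 (step 5): P = [1, 4, 5] / [2] / [7];  Q = [1, 3, 5] / [2] / [4]
  Insert 3 (step 6): P = [1, 3, 5] / [2, 4] / [7];  Q = [1, 3, 5] / [2, 6] / [4]
  Insert 6 (step 7): P = [1, 3, 5, 6] / [2, 4] / [7];  Q = [1, 3, 5, 7] / [2, 6] / [4]
Final shape: (4, 2, 1).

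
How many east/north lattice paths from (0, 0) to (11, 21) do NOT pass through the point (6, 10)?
Number of paths = 94045536

Total paths from (0, 0) to (11, 21): C(32, 11) = 129024480. Paths through (6, 10): (paths (0, 0) → (6, 10)) × (paths (6, 10) → (11, 21)) = C(16, 6) · C(16, 5) = 8008 · 4368 = 34978944. Avoidance count = 129024480 − 34978944 = 94045536.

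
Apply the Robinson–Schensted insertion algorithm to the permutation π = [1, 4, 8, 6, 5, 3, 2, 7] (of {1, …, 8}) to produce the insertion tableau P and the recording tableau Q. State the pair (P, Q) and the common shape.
P = [1, 2, 5, 7] / [3] / [4] / [6] / [8];  Q = [1, 2, 3, 8] / [4] / [5] / [6] / [7];  common shape = (4, 1, 1, 1, 1)

Row-insert the values π_1, π_2, … into P one at a time, bumping the leftmost entry strictly greater than the inserted value down to the next row. The recording tableau Q records, in position (i, j), the step at which that cell was added to P.
  Insert 1 (step 1): P = [1];  Q = [1]
  Insert 4 (step 2): P = [1, 4];  Q = [1, 2]
  Insert 8 (step 3): P = [1, 4, 8];  Q = [1, 2, 3]
  Insert 6 (step 4): P = [1, 4, 6] / [8];  Q = [1, 2, 3] / [4]
  Insert 5 (step 5): P = [1, 4, 5] / [6] / [8];  Q = [1, 2, 3] / [4] / [5]
  Insert 3 (step 6): P = [1, 3, 5] / [4] / [6] / [8];  Q = [1, 2, 3] / [4] / [5] / [6]
  Insert 2 (step 7): P = [1, 2, 5] / [3] / [4] / [6] / [8];  Q = [1, 2, 3] / [4] / [5] / [6] / [7]
  Insert 7 (step 8): P = [1, 2, 5, 7] / [3] / [4] / [6] / [8];  Q = [1, 2, 3, 8] / [4] / [5] / [6] / [7]
Final shape: (4, 1, 1, 1, 1).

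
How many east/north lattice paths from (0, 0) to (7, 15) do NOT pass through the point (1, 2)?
Number of paths = 89148

Total paths from (0, 0) to (7, 15): C(22, 7) = 170544. Paths through (1, 2): (paths (0, 0) → (1, 2)) × (paths (1, 2) → (7, 15)) = C(3, 1) · C(19, 6) = 3 · 27132 = 81396. Avoidance count = 170544 − 81396 = 89148.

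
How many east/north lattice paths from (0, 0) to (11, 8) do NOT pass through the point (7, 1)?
Number of paths = 72942

Total paths from (0, 0) to (11, 8): C(19, 11) = 75582. Paths through (7, 1): (paths (0, 0) → (7, 1)) × (paths (7, 1) → (11, 8)) = C(8, 7) · C(11, 4) = 8 · 330 = 2640. Avoidance count = 75582 − 2640 = 72942.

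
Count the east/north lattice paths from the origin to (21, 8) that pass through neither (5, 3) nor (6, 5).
Number of paths = 2912697

Inclusion–exclusion. Total paths: C(29, 21) = 4292145. Through P₁: C(8, 5)·C(21, 16) = 1139544. Through P₂: C(11, 6)·C(18, 15) = 376992. Since P₁ is strictly southwest of P₂, a monotone path through both must visit P₁ then P₂; paths through both = C(8, 5)·C(3, 1)·C(18, 15) = 137088. Avoid both = 4292145 − 1139544 − 376992 + 137088 = 2912697.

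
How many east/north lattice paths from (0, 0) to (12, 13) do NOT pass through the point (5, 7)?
Number of paths = 3841228

Total paths from (0, 0) to (12, 13): C(25, 12) = 5200300. Paths through (5, 7): (paths (0, 0) → (5, 7)) × (paths (5, 7) → (12, 13)) = C(12, 5) · C(13, 7) = 792 · 1716 = 1359072. Avoidance count = 5200300 − 1359072 = 3841228.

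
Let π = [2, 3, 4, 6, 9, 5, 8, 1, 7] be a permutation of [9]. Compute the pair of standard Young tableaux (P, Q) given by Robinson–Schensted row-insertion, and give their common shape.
P = [1, 3, 4, 5, 7] / [2, 8] / [6, 9];  Q = [1, 2, 3, 4, 5] / [6, 7] / [8, 9];  common shape = (5, 2, 2)

Row-insert the values π_1, π_2, … into P one at a time, bumping the leftmost entry strictly greater than the inserted value down to the next row. The recording tableau Q records, in position (i, j), the step at which that cell was added to P.
  Insert 2 (step 1): P = [2];  Q = [1]
  Insert 3 (step 2): P = [2, 3];  Q = [1, 2]
  Insert 4 (step 3): P = [2, 3, 4];  Q = [1, 2, 3]
  Insert 6 (step 4): P = [2, 3, 4, 6];  Q = [1, 2, 3, 4]
  Insert 9 (step 5): P = [2, 3, 4, 6, 9];  Q = [1, 2, 3, 4, 5]
  Insert 5 (step 6): P = [2, 3, 4, 5, 9] / [6];  Q = [1, 2, 3, 4, 5] / [6]
  Insert 8 (step 7): P = [2, 3, 4, 5, 8] / [6, 9];  Q = [1, 2, 3, 4, 5] / [6, 7]
  Insert 1 (step 8): P = [1, 3, 4, 5, 8] / [2, 9] / [6];  Q = [1, 2, 3, 4, 5] / [6, 7] / [8]
  Insert 7 (step 9): P = [1, 3, 4, 5, 7] / [2, 8] / [6, 9];  Q = [1, 2, 3, 4, 5] / [6, 7] / [8, 9]
Final shape: (5, 2, 2).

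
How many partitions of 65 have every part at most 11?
p(65, parts ≤ 11) = 459718

Use the recurrence p(n, m) = p(n, m−1) + p(n−m, m): either the largest part is < m (count p(n, m−1)) or the largest part is exactly m (remove one copy of m, count p(n−m, m)). With p(0, ·) = 1 this gives p(65, parts ≤ 11) = 459718. (By conjugating Young diagrams, this also counts partitions of 65 into at most 11 parts.)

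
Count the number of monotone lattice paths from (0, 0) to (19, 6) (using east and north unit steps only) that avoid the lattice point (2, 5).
Number of paths = 176722

Total paths from (0, 0) to (19, 6): C(25, 19) = 177100. Paths through (2, 5): (paths (0, 0) → (2, 5)) × (paths (2, 5) → (19, 6)) = C(7, 2) · C(18, 17) = 21 · 18 = 378. Avoidance count = 177100 − 378 = 176722.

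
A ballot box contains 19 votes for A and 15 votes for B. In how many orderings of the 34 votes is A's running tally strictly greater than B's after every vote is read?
Strict-lead orderings = 218349120

Total orderings of the 34 votes with 19 for A: C(34, 19) = 1855967520. By the Bertrand ballot formula (Cycle Lemma / reflection principle), the number of orderings in which A is strictly ahead of B throughout is (p − q)/(p + q) · C(p + q, p) = (19 − 15)/(19 + 15) · 1855967520 = 218349120.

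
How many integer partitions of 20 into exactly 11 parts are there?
p(20, 11 parts) = 30

Partitions of n into exactly k parts are in bijection with partitions of n − k into at most k parts (subtract 1 from each part). So p(20, exactly 11) = p(9, parts ≤ 11). Computing via the recurrence p(m, j) = p(m, j−1) + p(m−j, j) gives 30.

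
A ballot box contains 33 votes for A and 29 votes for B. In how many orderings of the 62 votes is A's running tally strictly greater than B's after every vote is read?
Strict-lead orderings = 26444792798594380

Total orderings of the 62 votes with 33 for A: C(62, 33) = 409894288378212890. By the Bertrand ballot formula (Cycle Lemma / reflection principle), the number of orderings in which A is strictly ahead of B throughout is (p − q)/(p + q) · C(p + q, p) = (33 − 29)/(33 + 29) · 409894288378212890 = 26444792798594380.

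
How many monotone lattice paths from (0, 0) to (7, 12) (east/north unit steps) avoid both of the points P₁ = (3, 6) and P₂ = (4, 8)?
Number of paths = 24243

Inclusion–exclusion. Total paths: C(19, 7) = 50388. Through P₁: C(9, 3)·C(10, 4) = 17640. Through P₂: C(12, 4)·C(7, 3) = 17325. Since P₁ is strictly southwest of P₂, a monotone path through both must visit P₁ then P₂; paths through both = C(9, 3)·C(3, 1)·C(7, 3) = 8820. Avoid both = 50388 − 17640 − 17325 + 8820 = 24243.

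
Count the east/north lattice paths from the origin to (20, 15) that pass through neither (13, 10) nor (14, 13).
Number of paths = 1908345880

Inclusion–exclusion. Total paths: C(35, 20) = 3247943160. Through P₁: C(23, 13)·C(12, 7) = 906100272. Through P₂: C(27, 14)·C(8, 6) = 561632400. Since P₁ is strictly southwest of P₂, a monotone path through both must visit P₁ then P₂; paths through both = C(23, 13)·C(4, 1)·C(8, 6) = 128135392. Avoid both = 3247943160 − 906100272 − 561632400 + 128135392 = 1908345880.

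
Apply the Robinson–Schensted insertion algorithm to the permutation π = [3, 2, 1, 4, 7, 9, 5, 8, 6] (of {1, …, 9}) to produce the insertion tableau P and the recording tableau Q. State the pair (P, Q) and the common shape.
P = [1, 4, 5, 6] / [2, 7, 8] / [3, 9];  Q = [1, 4, 5, 6] / [2, 7, 8] / [3, 9];  common shape = (4, 3, 2)

Row-insert the values π_1, π_2, … into P one at a time, bumping the leftmost entry strictly greater than the inserted value down to the next row. The recording tableau Q records, in position (i, j), the step at which that cell was added to P.
  Insert 3 (step 1): P = [3];  Q = [1]
  Insert 2 (step 2): P = [2] / [3];  Q = [1] / [2]
  Insert 1 (step 3): P = [1] / [2] / [3];  Q = [1] / [2] / [3]
  Insert 4 (step 4): P = [1, 4] / [2] / [3];  Q = [1, 4] / [2] / [3]
  Insert 7 (step 5): P = [1, 4, 7] / [2] / [3];  Q = [1, 4, 5] / [2] / [3]
  Insert 9 (step 6): P = [1, 4, 7, 9] / [2] / [3];  Q = [1, 4, 5, 6] / [2] / [3]
  Insert 5 (step 7): P = [1, 4, 5, 9] / [2, 7] / [3];  Q = [1, 4, 5, 6] / [2, 7] / [3]
  Insert 8 (step 8): P = [1, 4, 5, 8] / [2, 7, 9] / [3];  Q = [1, 4, 5, 6] / [2, 7, 8] / [3]
  Insert 6 (step 9): P = [1, 4, 5, 6] / [2, 7, 8] / [3, 9];  Q = [1, 4, 5, 6] / [2, 7, 8] / [3, 9]
Final shape: (4, 3, 2).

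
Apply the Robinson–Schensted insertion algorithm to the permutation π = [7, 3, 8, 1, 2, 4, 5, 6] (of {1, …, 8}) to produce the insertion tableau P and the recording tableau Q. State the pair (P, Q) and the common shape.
P = [1, 2, 4, 5, 6] / [3, 8] / [7];  Q = [1, 3, 6, 7, 8] / [2, 5] / [4];  common shape = (5, 2, 1)

Row-insert the values π_1, π_2, … into P one at a time, bumping the leftmost entry strictly greater than the inserted value down to the next row. The recording tableau Q records, in position (i, j), the step at which that cell was added to P.
  Insert 7 (step 1): P = [7];  Q = [1]
  Insert 3 (step 2): P = [3] / [7];  Q = [1] / [2]
  Insert 8 (step 3): P = [3, 8] / [7];  Q = [1, 3] / [2]
  Insert 1 (step 4): P = [1, 8] / [3] / [7];  Q = [1, 3] / [2] / [4]
  Insert 2 (step 5): P = [1, 2] / [3, 8] / [7];  Q = [1, 3] / [2, 5] / [4]
  Insert 4 (step 6): P = [1, 2, 4] / [3, 8] / [7];  Q = [1, 3, 6] / [2, 5] / [4]
  Insert 5 (step 7): P = [1, 2, 4, 5] / [3, 8] / [7];  Q = [1, 3, 6, 7] / [2, 5] / [4]
  Insert 6 (step 8): P = [1, 2, 4, 5, 6] / [3, 8] / [7];  Q = [1, 3, 6, 7, 8] / [2, 5] / [4]
Final shape: (5, 2, 1).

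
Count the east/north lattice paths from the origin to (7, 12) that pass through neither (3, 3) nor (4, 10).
Number of paths = 27678

Inclusion–exclusion. Total paths: C(19, 7) = 50388. Through P₁: C(6, 3)·C(13, 4) = 14300. Through P₂: C(14, 4)·C(5, 3) = 10010. Since P₁ is strictly southwest of P₂, a monotone path through both must visit P₁ then P₂; paths through both = C(6, 3)·C(8, 1)·C(5, 3) = 1600. Avoid both = 50388 − 14300 − 10010 + 1600 = 27678.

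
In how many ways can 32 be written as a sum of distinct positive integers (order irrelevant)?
q(32) = 390

A partition into distinct parts is a strictly decreasing sequence summing to n. The recurrence d(n, m) = d(n, m−1) + d(n−m, m−1) (use part m at most once) with q(n) = d(n, n) gives q(32) = 390. (Euler's theorem: # distinct-part partitions = # odd-part partitions.)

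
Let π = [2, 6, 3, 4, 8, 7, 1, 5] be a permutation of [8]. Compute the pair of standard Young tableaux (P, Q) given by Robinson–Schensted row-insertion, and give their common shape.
P = [1, 3, 4, 5] / [2, 7] / [6, 8];  Q = [1, 2, 4, 5] / [3, 6] / [7, 8];  common shape = (4, 2, 2)

Row-insert the values π_1, π_2, … into P one at a time, bumping the leftmost entry strictly greater than the inserted value down to the next row. The recording tableau Q records, in position (i, j), the step at which that cell was added to P.
  Insert 2 (step 1): P = [2];  Q = [1]
  Insert 6 (step 2): P = [2, 6];  Q = [1, 2]
  Insert 3 (step 3): P = [2, 3] / [6];  Q = [1, 2] / [3]
  Insert 4 (step 4): P = [2, 3, 4] / [6];  Q = [1, 2, 4] / [3]
  Insert 8 (step 5): P = [2, 3, 4, 8] / [6];  Q = [1, 2, 4, 5] / [3]
  Insert 7 (step 6): P = [2, 3, 4, 7] / [6, 8];  Q = [1, 2, 4, 5] / [3, 6]
  Insert 1 (step 7): P = [1, 3, 4, 7] / [2, 8] / [6];  Q = [1, 2, 4, 5] / [3, 6] / [7]
  Insert 5 (step 8): P = [1, 3, 4, 5] / [2, 7] / [6, 8];  Q = [1, 2, 4, 5] / [3, 6] / [7, 8]
Final shape: (4, 2, 2).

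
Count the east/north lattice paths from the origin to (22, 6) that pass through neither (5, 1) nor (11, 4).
Number of paths = 151578

Inclusion–exclusion. Total paths: C(28, 22) = 376740. Through P₁: C(6, 5)·C(22, 17) = 158004. Through P₂: C(15, 11)·C(13, 11) = 106470. Since P₁ is strictly southwest of P₂, a monotone path through both must visit P₁ then P₂; paths through both = C(6, 5)·C(9, 6)·C(13, 11) = 39312. Avoid both = 376740 − 158004 − 106470 + 39312 = 151578.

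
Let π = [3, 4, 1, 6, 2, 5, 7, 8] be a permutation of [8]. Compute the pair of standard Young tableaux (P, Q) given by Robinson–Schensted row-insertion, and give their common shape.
P = [1, 2, 5, 7, 8] / [3, 4, 6];  Q = [1, 2, 4, 7, 8] / [3, 5, 6];  common shape = (5, 3)

Row-insert the values π_1, π_2, … into P one at a time, bumping the leftmost entry strictly greater than the inserted value down to the next row. The recording tableau Q records, in position (i, j), the step at which that cell was added to P.
  Insert 3 (step 1): P = [3];  Q = [1]
  Insert 4 (step 2): P = [3, 4];  Q = [1, 2]
  Insert 1 (step 3): P = [1, 4] / [3];  Q = [1, 2] / [3]
  Insert 6 (step 4): P = [1, 4, 6] / [3];  Q = [1, 2, 4] / [3]
  Insert 2 (step 5): P = [1, 2, 6] / [3, 4];  Q = [1, 2, 4] / [3, 5]
  Insert 5 (step 6): P = [1, 2, 5] / [3, 4, 6];  Q = [1, 2, 4] / [3, 5, 6]
  Insert 7 (step 7): P = [1, 2, 5, 7] / [3, 4, 6];  Q = [1, 2, 4, 7] / [3, 5, 6]
  Insert 8 (step 8): P = [1, 2, 5, 7, 8] / [3, 4, 6];  Q = [1, 2, 4, 7, 8] / [3, 5, 6]
Final shape: (5, 3).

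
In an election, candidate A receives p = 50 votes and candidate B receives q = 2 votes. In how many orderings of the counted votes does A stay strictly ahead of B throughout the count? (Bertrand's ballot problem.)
Strict-lead orderings = 1224

Total orderings of the 52 votes with 50 for A: C(52, 50) = 1326. By the Bertrand ballot formula (Cycle Lemma / reflection principle), the number of orderings in which A is strictly ahead of B throughout is (p − q)/(p + q) · C(p + q, p) = (50 − 2)/(50 + 2) · 1326 = 1224.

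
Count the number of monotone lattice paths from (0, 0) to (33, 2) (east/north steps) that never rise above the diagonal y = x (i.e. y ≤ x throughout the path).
Number of paths = 560

By the reflection principle (André's argument), the number of monotone paths to (33, 2) with n ≤ m that never go above y = x is C(35, 33) − C(35, 34) = 595 − 35 = 560.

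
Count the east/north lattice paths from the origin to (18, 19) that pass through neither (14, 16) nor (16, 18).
Number of paths = 8588562135

Inclusion–exclusion. Total paths: C(37, 18) = 17672631900. Through P₁: C(30, 14)·C(7, 4) = 5089793625. Through P₂: C(34, 16)·C(3, 2) = 6611884290. Since P₁ is strictly southwest of P₂, a monotone path through both must visit P₁ then P₂; paths through both = C(30, 14)·C(4, 2)·C(3, 2) = 2617608150. Avoid both = 17672631900 − 5089793625 − 6611884290 + 2617608150 = 8588562135.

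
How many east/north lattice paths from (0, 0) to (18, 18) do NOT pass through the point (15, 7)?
Number of paths = 9013057284

Total paths from (0, 0) to (18, 18): C(36, 18) = 9075135300. Paths through (15, 7): (paths (0, 0) → (15, 7)) × (paths (15, 7) → (18, 18)) = C(22, 15) · C(14, 3) = 170544 · 364 = 62078016. Avoidance count = 9075135300 − 62078016 = 9013057284.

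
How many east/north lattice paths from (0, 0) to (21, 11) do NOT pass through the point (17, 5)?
Number of paths = 123494340

Total paths from (0, 0) to (21, 11): C(32, 21) = 129024480. Paths through (17, 5): (paths (0, 0) → (17, 5)) × (paths (17, 5) → (21, 11)) = C(22, 17) · C(10, 4) = 26334 · 210 = 5530140. Avoidance count = 129024480 − 5530140 = 123494340.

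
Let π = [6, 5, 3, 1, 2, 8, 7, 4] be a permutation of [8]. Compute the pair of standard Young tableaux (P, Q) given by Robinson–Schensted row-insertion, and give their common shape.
P = [1, 2, 4] / [3, 7] / [5, 8] / [6];  Q = [1, 5, 6] / [2, 7] / [3, 8] / [4];  common shape = (3, 2, 2, 1)

Row-insert the values π_1, π_2, … into P one at a time, bumping the leftmost entry strictly greater than the inserted value down to the next row. The recording tableau Q records, in position (i, j), the step at which that cell was added to P.
  Insert 6 (step 1): P = [6];  Q = [1]
  Insert 5 (step 2): P = [5] / [6];  Q = [1] / [2]
  Insert 3 (step 3): P = [3] / [5] / [6];  Q = [1] / [2] / [3]
  Insert 1 (step 4): P = [1] / [3] / [5] / [6];  Q = [1] / [2] / [3] / [4]
  Insert 2 (step 5): P = [1, 2] / [3] / [5] / [6];  Q = [1, 5] / [2] / [3] / [4]
  Insert 8 (step 6): P = [1, 2, 8] / [3] / [5] / [6];  Q = [1, 5, 6] / [2] / [3] / [4]
  Insert 7 (step 7): P = [1, 2, 7] / [3, 8] / [5] / [6];  Q = [1, 5, 6] / [2, 7] / [3] / [4]
  Insert 4 (step 8): P = [1, 2, 4] / [3, 7] / [5, 8] / [6];  Q = [1, 5, 6] / [2, 7] / [3, 8] / [4]
Final shape: (3, 2, 2, 1).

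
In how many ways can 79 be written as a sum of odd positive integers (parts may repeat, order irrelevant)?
p_odd(79) = 70488

Enumerate partitions using only odd parts via the recurrence o(n, m) = o(n, m−2) + o(n−m, m) over odd m, starting from the largest odd part ≤ n. This gives p_odd(79) = 70488. (Euler's theorem: equals the count of distinct-part partitions.)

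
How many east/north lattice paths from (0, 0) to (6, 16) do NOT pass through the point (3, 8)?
Number of paths = 47388

Total paths from (0, 0) to (6, 16): C(22, 6) = 74613. Paths through (3, 8): (paths (0, 0) → (3, 8)) × (paths (3, 8) → (6, 16)) = C(11, 3) · C(11, 3) = 165 · 165 = 27225. Avoidance count = 74613 − 27225 = 47388.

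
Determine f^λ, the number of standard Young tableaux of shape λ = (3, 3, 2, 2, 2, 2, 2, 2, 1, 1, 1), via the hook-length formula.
# SYT of shape (3, 3, 2, 2, 2, 2, 2, 2, 1, 1, 1) = 3481940

Hook-length formula: f^λ = n! / Π hook(c), product over all cells c of the Young diagram. For λ = (3, 3, 2, 2, 2, 2, 2, 2, 1, 1, 1), n = 21 boxes. Hook lengths by row (left-to-right, top-to-bottom): [13, 9, 2]; [12, 8, 1]; [10, 6]; [9, 5]; [8, 4]; [7, 3]; [6, 2]; [5, 1]; [3]; [2]; [1]. Product of hooks = 14673125376000. So f^λ = 21! / 14673125376000 = 51090942171709440000 / 14673125376000 = 3481940.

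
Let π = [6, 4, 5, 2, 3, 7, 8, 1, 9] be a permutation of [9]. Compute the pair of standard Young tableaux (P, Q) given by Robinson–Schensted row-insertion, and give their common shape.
P = [1, 3, 7, 8, 9] / [2, 5] / [4] / [6];  Q = [1, 3, 6, 7, 9] / [2, 5] / [4] / [8];  common shape = (5, 2, 1, 1)

Row-insert the values π_1, π_2, … into P one at a time, bumping the leftmost entry strictly greater than the inserted value down to the next row. The recording tableau Q records, in position (i, j), the step at which that cell was added to P.
  Insert 6 (step 1): P = [6];  Q = [1]
  Insert 4 (step 2): P = [4] / [6];  Q = [1] / [2]
  Insert 5 (step 3): P = [4, 5] / [6];  Q = [1, 3] / [2]
  Insert 2 (step 4): P = [2, 5] / [4] / [6];  Q = [1, 3] / [2] / [4]
  Insert 3 (step 5): P = [2, 3] / [4, 5] / [6];  Q = [1, 3] / [2, 5] / [4]
  Insert 7 (step 6): P = [2, 3, 7] / [4, 5] / [6];  Q = [1, 3, 6] / [2, 5] / [4]
  Insert 8 (step 7): P = [2, 3, 7, 8] / [4, 5] / [6];  Q = [1, 3, 6, 7] / [2, 5] / [4]
  Insert 1 (step 8): P = [1, 3, 7, 8] / [2, 5] / [4] / [6];  Q = [1, 3, 6, 7] / [2, 5] / [4] / [8]
  Insert 9 (step 9): P = [1, 3, 7, 8, 9] / [2, 5] / [4] / [6];  Q = [1, 3, 6, 7, 9] / [2, 5] / [4] / [8]
Final shape: (5, 2, 1, 1).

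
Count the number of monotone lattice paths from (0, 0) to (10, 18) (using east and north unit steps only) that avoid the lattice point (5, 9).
Number of paths = 9115106

Total paths from (0, 0) to (10, 18): C(28, 10) = 13123110. Paths through (5, 9): (paths (0, 0) → (5, 9)) × (paths (5, 9) → (10, 18)) = C(14, 5) · C(14, 5) = 2002 · 2002 = 4008004. Avoidance count = 13123110 − 4008004 = 9115106.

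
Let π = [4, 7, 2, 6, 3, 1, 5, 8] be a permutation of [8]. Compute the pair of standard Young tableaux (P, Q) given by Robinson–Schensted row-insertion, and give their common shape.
P = [1, 3, 5, 8] / [2, 6] / [4] / [7];  Q = [1, 2, 7, 8] / [3, 4] / [5] / [6];  common shape = (4, 2, 1, 1)

Row-insert the values π_1, π_2, … into P one at a time, bumping the leftmost entry strictly greater than the inserted value down to the next row. The recording tableau Q records, in position (i, j), the step at which that cell was added to P.
  Insert 4 (step 1): P = [4];  Q = [1]
  Insert 7 (step 2): P = [4, 7];  Q = [1, 2]
  Insert 2 (step 3): P = [2, 7] / [4];  Q = [1, 2] / [3]
  Insert 6 (step 4): P = [2, 6] / [4, 7];  Q = [1, 2] / [3, 4]
  Insert 3 (step 5): P = [2, 3] / [4, 6] / [7];  Q = [1, 2] / [3, 4] / [5]
  Insert 1 (step 6): P = [1, 3] / [2, 6] / [4] / [7];  Q = [1, 2] / [3, 4] / [5] / [6]
  Insert 5 (step 7): P = [1, 3, 5] / [2, 6] / [4] / [7];  Q = [1, 2, 7] / [3, 4] / [5] / [6]
  Insert 8 (step 8): P = [1, 3, 5, 8] / [2, 6] / [4] / [7];  Q = [1, 2, 7, 8] / [3, 4] / [5] / [6]
Final shape: (4, 2, 1, 1).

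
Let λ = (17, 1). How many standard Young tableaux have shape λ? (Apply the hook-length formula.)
# SYT of shape (17, 1) = 17

Hook-length formula: f^λ = n! / Π hook(c), product over all cells c of the Young diagram. For λ = (17, 1), n = 18 boxes. Hook lengths by row (left-to-right, top-to-bottom): [18, 16, 15, 14, 13, 12, 11, 10, 9, 8, 7, 6, 5, 4, 3, 2, 1]; [1]. Product of hooks = 376610217984000. So f^λ = 18! / 376610217984000 = 6402373705728000 / 376610217984000 = 17.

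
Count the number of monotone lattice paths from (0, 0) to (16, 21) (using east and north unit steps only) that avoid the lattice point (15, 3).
Number of paths = 12875759166

Total paths from (0, 0) to (16, 21): C(37, 16) = 12875774670. Paths through (15, 3): (paths (0, 0) → (15, 3)) × (paths (15, 3) → (16, 21)) = C(18, 15) · C(19, 1) = 816 · 19 = 15504. Avoidance count = 12875774670 − 15504 = 12875759166.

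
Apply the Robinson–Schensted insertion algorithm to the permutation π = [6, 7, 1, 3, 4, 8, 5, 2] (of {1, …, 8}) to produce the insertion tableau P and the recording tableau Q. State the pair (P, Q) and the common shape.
P = [1, 2, 4, 5] / [3, 7, 8] / [6];  Q = [1, 2, 5, 6] / [3, 4, 7] / [8];  common shape = (4, 3, 1)

Row-insert the values π_1, π_2, … into P one at a time, bumping the leftmost entry strictly greater than the inserted value down to the next row. The recording tableau Q records, in position (i, j), the step at which that cell was added to P.
  Insert 6 (step 1): P = [6];  Q = [1]
  Insert 7 (step 2): P = [6, 7];  Q = [1, 2]
  Insert 1 (step 3): P = [1, 7] / [6];  Q = [1, 2] / [3]
  Insert 3 (step 4): P = [1, 3] / [6, 7];  Q = [1, 2] / [3, 4]
  Insert 4 (step 5): P = [1, 3, 4] / [6, 7];  Q = [1, 2, 5] / [3, 4]
  Insert 8 (step 6): P = [1, 3, 4, 8] / [6, 7];  Q = [1, 2, 5, 6] / [3, 4]
  Insert 5 (step 7): P = [1, 3, 4, 5] / [6, 7, 8];  Q = [1, 2, 5, 6] / [3, 4, 7]
  Insert 2 (step 8): P = [1, 2, 4, 5] / [3, 7, 8] / [6];  Q = [1, 2, 5, 6] / [3, 4, 7] / [8]
Final shape: (4, 3, 1).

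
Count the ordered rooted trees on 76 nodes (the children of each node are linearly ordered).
C_75 = 1221395654430378811828760722007962130791020

These ordered rooted trees are counted by the Catalan number C_n = (1/(n + 1)) · C(2n, n). For n = 75: C_75 = (1/76) · C(150, 75) = 92826069736708789698985814872605121940117520/76 = 1221395654430378811828760722007962130791020.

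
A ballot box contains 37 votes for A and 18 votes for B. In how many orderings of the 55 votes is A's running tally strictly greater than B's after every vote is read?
Strict-lead orderings = 49772989810635

Total orderings of the 55 votes with 37 for A: C(55, 37) = 144079707346575. By the Bertrand ballot formula (Cycle Lemma / reflection principle), the number of orderings in which A is strictly ahead of B throughout is (p − q)/(p + q) · C(p + q, p) = (37 − 18)/(37 + 18) · 144079707346575 = 49772989810635.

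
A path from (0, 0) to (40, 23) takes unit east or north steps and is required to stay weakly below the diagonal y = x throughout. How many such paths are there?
Number of paths = 41265401510249910

By the reflection principle (André's argument), the number of monotone paths to (40, 23) with n ≤ m that never go above y = x is C(63, 40) − C(63, 41) = 93993414551124795 − 52728013040874885 = 41265401510249910.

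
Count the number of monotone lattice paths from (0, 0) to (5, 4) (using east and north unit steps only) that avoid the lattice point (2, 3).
Number of paths = 86

Total paths from (0, 0) to (5, 4): C(9, 5) = 126. Paths through (2, 3): (paths (0, 0) → (2, 3)) × (paths (2, 3) → (5, 4)) = C(5, 2) · C(4, 3) = 10 · 4 = 40. Avoidance count = 126 − 40 = 86.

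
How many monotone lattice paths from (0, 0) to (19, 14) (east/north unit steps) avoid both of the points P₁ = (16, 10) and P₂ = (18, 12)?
Number of paths = 469030030

Inclusion–exclusion. Total paths: C(33, 19) = 818809200. Through P₁: C(26, 16)·C(7, 3) = 185910725. Through P₂: C(30, 18)·C(3, 1) = 259479675. Since P₁ is strictly southwest of P₂, a monotone path through both must visit P₁ then P₂; paths through both = C(26, 16)·C(4, 2)·C(3, 1) = 95611230. Avoid both = 818809200 − 185910725 − 259479675 + 95611230 = 469030030.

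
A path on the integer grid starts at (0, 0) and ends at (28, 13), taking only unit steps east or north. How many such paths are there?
Number of paths = 17620076360

A monotone lattice path from (0, 0) to (28, 13) consists of 28 east steps and 13 north steps in some order, so it is determined by which 28 of the 41 steps are east. The count is C(41, 28) = 17620076360.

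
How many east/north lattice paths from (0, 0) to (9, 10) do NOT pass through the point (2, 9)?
Number of paths = 91938

Total paths from (0, 0) to (9, 10): C(19, 9) = 92378. Paths through (2, 9): (paths (0, 0) → (2, 9)) × (paths (2, 9) → (9, 10)) = C(11, 2) · C(8, 7) = 55 · 8 = 440. Avoidance count = 92378 − 440 = 91938.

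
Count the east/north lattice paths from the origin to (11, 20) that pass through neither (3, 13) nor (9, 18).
Number of paths = 54500085

Inclusion–exclusion. Total paths: C(31, 11) = 84672315. Through P₁: C(16, 3)·C(15, 8) = 3603600. Through P₂: C(27, 9)·C(4, 2) = 28120950. Since P₁ is strictly southwest of P₂, a monotone path through both must visit P₁ then P₂; paths through both = C(16, 3)·C(11, 6)·C(4, 2) = 1552320. Avoid both = 84672315 − 3603600 − 28120950 + 1552320 = 54500085.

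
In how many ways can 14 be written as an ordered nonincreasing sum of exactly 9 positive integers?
p(14, 9 parts) = 7

Partitions of n into exactly k parts ↔ partitions of n − k into at most k parts (subtract 1 from each part). For n = 14, k = 9, the partitions are: 6+1+1+1+1+1+1+1+1, 5+2+1+1+1+1+1+1+1, 4+3+1+1+1+1+1+1+1, 4+2+2+1+1+1+1+1+1, 3+3+2+1+1+1+1+1+1, 3+2+2+2+1+1+1+1+1, 2+2+2+2+2+1+1+1+1. Count = 7.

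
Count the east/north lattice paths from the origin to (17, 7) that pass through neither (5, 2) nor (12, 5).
Number of paths = 139128

Inclusion–exclusion. Total paths: C(24, 17) = 346104. Through P₁: C(7, 5)·C(17, 12) = 129948. Through P₂: C(17, 12)·C(7, 5) = 129948. Since P₁ is strictly southwest of P₂, a monotone path through both must visit P₁ then P₂; paths through both = C(7, 5)·C(10, 7)·C(7, 5) = 52920. Avoid both = 346104 − 129948 − 129948 + 52920 = 139128.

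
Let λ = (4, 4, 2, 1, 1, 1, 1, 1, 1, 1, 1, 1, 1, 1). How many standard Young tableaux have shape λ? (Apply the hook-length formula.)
# SYT of shape (4, 4, 2, 1, 1, 1, 1, 1, 1, 1, 1, 1, 1, 1) = 1508220

Hook-length formula: f^λ = n! / Π hook(c), product over all cells c of the Young diagram. For λ = (4, 4, 2, 1, 1, 1, 1, 1, 1, 1, 1, 1, 1, 1), n = 21 boxes. Hook lengths by row (left-to-right, top-to-bottom): [17, 5, 3, 2]; [16, 4, 2, 1]; [13, 1]; [11]; [10]; [9]; [8]; [7]; [6]; [5]; [4]; [3]; [2]; [1]. Product of hooks = 33874993152000. So f^λ = 21! / 33874993152000 = 51090942171709440000 / 33874993152000 = 1508220.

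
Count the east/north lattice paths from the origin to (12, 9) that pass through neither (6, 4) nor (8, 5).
Number of paths = 150920

Inclusion–exclusion. Total paths: C(21, 12) = 293930. Through P₁: C(10, 6)·C(11, 6) = 97020. Through P₂: C(13, 8)·C(8, 4) = 90090. Since P₁ is strictly southwest of P₂, a monotone path through both must visit P₁ then P₂; paths through both = C(10, 6)·C(3, 2)·C(8, 4) = 44100. Avoid both = 293930 − 97020 − 90090 + 44100 = 150920.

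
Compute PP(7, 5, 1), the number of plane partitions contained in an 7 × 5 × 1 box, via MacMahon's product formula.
PP(7, 5, 1) = 792

Evaluate the triple product over i = 1..7, j = 1..5, k = 1..1. The factors are (2/1) · (3/2) · (4/3) · (5/4) · (6/5) · (3/2) · (4/3) · (5/4) · … (35 factors total). The numerators and denominators telescope so the product is an integer; carrying out the multiplication exactly gives PP(7, 5, 1) = 792.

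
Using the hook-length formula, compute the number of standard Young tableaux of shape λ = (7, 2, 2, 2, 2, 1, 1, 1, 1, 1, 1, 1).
# SYT of shape (7, 2, 2, 2, 2, 1, 1, 1, 1, 1, 1, 1) = 36212176

Hook-length formula: f^λ = n! / Π hook(c), product over all cells c of the Young diagram. For λ = (7, 2, 2, 2, 2, 1, 1, 1, 1, 1, 1, 1), n = 22 boxes. Hook lengths by row (left-to-right, top-to-bottom): [18, 10, 5, 4, 3, 2, 1]; [12, 4]; [11, 3]; [10, 2]; [9, 1]; [7]; [6]; [5]; [4]; [3]; [2]; [1]. Product of hooks = 31039303680000. So f^λ = 22! / 31039303680000 = 1124000727777607680000 / 31039303680000 = 36212176.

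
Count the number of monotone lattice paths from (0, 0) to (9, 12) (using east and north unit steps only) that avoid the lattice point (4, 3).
Number of paths = 223860

Total paths from (0, 0) to (9, 12): C(21, 9) = 293930. Paths through (4, 3): (paths (0, 0) → (4, 3)) × (paths (4, 3) → (9, 12)) = C(7, 4) · C(14, 5) = 35 · 2002 = 70070. Avoidance count = 293930 − 70070 = 223860.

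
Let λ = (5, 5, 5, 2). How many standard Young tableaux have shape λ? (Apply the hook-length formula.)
# SYT of shape (5, 5, 5, 2) = 291720

Hook-length formula: f^λ = n! / Π hook(c), product over all cells c of the Young diagram. For λ = (5, 5, 5, 2), n = 17 boxes. Hook lengths by row (left-to-right, top-to-bottom): [8, 7, 5, 4, 3]; [7, 6, 4, 3, 2]; [6, 5, 3, 2, 1]; [2, 1]. Product of hooks = 1219276800. So f^λ = 17! / 1219276800 = 355687428096000 / 1219276800 = 291720.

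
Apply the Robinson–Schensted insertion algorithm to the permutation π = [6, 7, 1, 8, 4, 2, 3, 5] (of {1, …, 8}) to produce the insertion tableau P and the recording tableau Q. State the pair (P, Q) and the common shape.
P = [1, 2, 3, 5] / [4, 7, 8] / [6];  Q = [1, 2, 4, 8] / [3, 5, 7] / [6];  common shape = (4, 3, 1)

Row-insert the values π_1, π_2, … into P one at a time, bumping the leftmost entry strictly greater than the inserted value down to the next row. The recording tableau Q records, in position (i, j), the step at which that cell was added to P.
  Insert 6 (step 1): P = [6];  Q = [1]
  Insert 7 (step 2): P = [6, 7];  Q = [1, 2]
  Insert 1 (step 3): P = [1, 7] / [6];  Q = [1, 2] / [3]
  Insert 8 (step 4): P = [1, 7, 8] / [6];  Q = [1, 2, 4] / [3]
  Insert 4 (step 5): P = [1, 4, 8] / [6, 7];  Q = [1, 2, 4] / [3, 5]
  Insert 2 (step 6): P = [1, 2, 8] / [4, 7] / [6];  Q = [1, 2, 4] / [3, 5] / [6]
  Insert 3 (step 7): P = [1, 2, 3] / [4, 7, 8] / [6];  Q = [1, 2, 4] / [3, 5, 7] / [6]
  Insert 5 (step 8): P = [1, 2, 3, 5] / [4, 7, 8] / [6];  Q = [1, 2, 4, 8] / [3, 5, 7] / [6]
Final shape: (4, 3, 1).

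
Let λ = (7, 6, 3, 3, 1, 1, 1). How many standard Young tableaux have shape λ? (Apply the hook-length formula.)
# SYT of shape (7, 6, 3, 3, 1, 1, 1) = 2387616000

Hook-length formula: f^λ = n! / Π hook(c), product over all cells c of the Young diagram. For λ = (7, 6, 3, 3, 1, 1, 1), n = 22 boxes. Hook lengths by row (left-to-right, top-to-bottom): [13, 9, 8, 5, 4, 3, 1]; [11, 7, 6, 3, 2, 1]; [7, 3, 2]; [6, 2, 1]; [3]; [2]; [1]. Product of hooks = 470762772480. So f^λ = 22! / 470762772480 = 1124000727777607680000 / 470762772480 = 2387616000.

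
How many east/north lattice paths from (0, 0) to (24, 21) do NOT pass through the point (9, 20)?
Number of paths = 3773495510070

Total paths from (0, 0) to (24, 21): C(45, 24) = 3773655750150. Paths through (9, 20): (paths (0, 0) → (9, 20)) × (paths (9, 20) → (24, 21)) = C(29, 9) · C(16, 15) = 10015005 · 16 = 160240080. Avoidance count = 3773655750150 − 160240080 = 3773495510070.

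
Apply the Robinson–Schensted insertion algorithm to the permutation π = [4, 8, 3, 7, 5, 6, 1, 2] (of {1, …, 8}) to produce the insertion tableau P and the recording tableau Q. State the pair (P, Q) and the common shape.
P = [1, 2, 6] / [3, 5] / [4, 7] / [8];  Q = [1, 2, 6] / [3, 4] / [5, 8] / [7];  common shape = (3, 2, 2, 1)

Row-insert the values π_1, π_2, … into P one at a time, bumping the leftmost entry strictly greater than the inserted value down to the next row. The recording tableau Q records, in position (i, j), the step at which that cell was added to P.
  Insert 4 (step 1): P = [4];  Q = [1]
  Insert 8 (step 2): P = [4, 8];  Q = [1, 2]
  Insert 3 (step 3): P = [3, 8] / [4];  Q = [1, 2] / [3]
  Insert 7 (step 4): P = [3, 7] / [4, 8];  Q = [1, 2] / [3, 4]
  Insert 5 (step 5): P = [3, 5] / [4, 7] / [8];  Q = [1, 2] / [3, 4] / [5]
  Insert 6 (step 6): P = [3, 5, 6] / [4, 7] / [8];  Q = [1, 2, 6] / [3, 4] / [5]
  Insert 1 (step 7): P = [1, 5, 6] / [3, 7] / [4] / [8];  Q = [1, 2, 6] / [3, 4] / [5] / [7]
  Insert 2 (step 8): P = [1, 2, 6] / [3, 5] / [4, 7] / [8];  Q = [1, 2, 6] / [3, 4] / [5, 8] / [7]
Final shape: (3, 2, 2, 1).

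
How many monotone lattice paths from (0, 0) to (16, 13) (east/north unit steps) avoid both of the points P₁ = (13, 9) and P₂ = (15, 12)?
Number of paths = 25634895

Inclusion–exclusion. Total paths: C(29, 16) = 67863915. Through P₁: C(22, 13)·C(7, 3) = 17409700. Through P₂: C(27, 15)·C(2, 1) = 34767720. Since P₁ is strictly southwest of P₂, a monotone path through both must visit P₁ then P₂; paths through both = C(22, 13)·C(5, 2)·C(2, 1) = 9948400. Avoid both = 67863915 − 17409700 − 34767720 + 9948400 = 25634895.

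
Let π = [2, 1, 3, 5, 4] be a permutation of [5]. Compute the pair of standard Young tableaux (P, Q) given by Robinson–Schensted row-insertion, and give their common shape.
P = [1, 3, 4] / [2, 5];  Q = [1, 3, 4] / [2, 5];  common shape = (3, 2)

Row-insert the values π_1, π_2, … into P one at a time, bumping the leftmost entry strictly greater than the inserted value down to the next row. The recording tableau Q records, in position (i, j), the step at which that cell was added to P.
  Insert 2 (step 1): P = [2];  Q = [1]
  Insert 1 (step 2): P = [1] / [2];  Q = [1] / [2]
  Insert 3 (step 3): P = [1, 3] / [2];  Q = [1, 3] / [2]
  Insert 5 (step 4): P = [1, 3, 5] / [2];  Q = [1, 3, 4] / [2]
  Insert 4 (step 5): P = [1, 3, 4] / [2, 5];  Q = [1, 3, 4] / [2, 5]
Final shape: (3, 2).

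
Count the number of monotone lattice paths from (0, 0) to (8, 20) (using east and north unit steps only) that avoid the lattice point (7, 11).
Number of paths = 2789865

Total paths from (0, 0) to (8, 20): C(28, 8) = 3108105. Paths through (7, 11): (paths (0, 0) → (7, 11)) × (paths (7, 11) → (8, 20)) = C(18, 7) · C(10, 1) = 31824 · 10 = 318240. Avoidance count = 3108105 − 318240 = 2789865.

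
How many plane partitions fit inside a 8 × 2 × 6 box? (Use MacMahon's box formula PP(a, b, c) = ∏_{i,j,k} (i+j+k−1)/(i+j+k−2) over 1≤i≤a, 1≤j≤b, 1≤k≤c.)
PP(8, 2, 6) = 2147145

Evaluate the triple product over i = 1..8, j = 1..2, k = 1..6. The factors are (2/1) · (3/2) · (4/3) · (5/4) · (6/5) · (7/6) · (3/2) · (4/3) · … (96 factors total). The numerators and denominators telescope so the product is an integer; carrying out the multiplication exactly gives PP(8, 2, 6) = 2147145.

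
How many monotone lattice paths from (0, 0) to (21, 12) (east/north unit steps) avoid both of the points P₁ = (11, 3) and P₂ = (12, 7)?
Number of paths = 223958592

Inclusion–exclusion. Total paths: C(33, 21) = 354817320. Through P₁: C(14, 11)·C(19, 10) = 33625592. Through P₂: C(19, 12)·C(14, 9) = 100876776. Since P₁ is strictly southwest of P₂, a monotone path through both must visit P₁ then P₂; paths through both = C(14, 11)·C(5, 1)·C(14, 9) = 3643640. Avoid both = 354817320 − 33625592 − 100876776 + 3643640 = 223958592.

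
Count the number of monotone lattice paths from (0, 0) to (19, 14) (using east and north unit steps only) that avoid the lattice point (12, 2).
Number of paths = 814223892

Total paths from (0, 0) to (19, 14): C(33, 19) = 818809200. Paths through (12, 2): (paths (0, 0) → (12, 2)) × (paths (12, 2) → (19, 14)) = C(14, 12) · C(19, 7) = 91 · 50388 = 4585308. Avoidance count = 818809200 − 4585308 = 814223892.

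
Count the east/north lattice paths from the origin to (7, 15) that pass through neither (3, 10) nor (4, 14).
Number of paths = 127988

Inclusion–exclusion. Total paths: C(22, 7) = 170544. Through P₁: C(13, 3)·C(9, 4) = 36036. Through P₂: C(18, 4)·C(4, 3) = 12240. Since P₁ is strictly southwest of P₂, a monotone path through both must visit P₁ then P₂; paths through both = C(13, 3)·C(5, 1)·C(4, 3) = 5720. Avoid both = 170544 − 36036 − 12240 + 5720 = 127988.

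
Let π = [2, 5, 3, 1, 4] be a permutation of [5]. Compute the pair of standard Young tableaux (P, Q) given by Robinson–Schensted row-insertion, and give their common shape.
P = [1, 3, 4] / [2] / [5];  Q = [1, 2, 5] / [3] / [4];  common shape = (3, 1, 1)

Row-insert the values π_1, π_2, … into P one at a time, bumping the leftmost entry strictly greater than the inserted value down to the next row. The recording tableau Q records, in position (i, j), the step at which that cell was added to P.
  Insert 2 (step 1): P = [2];  Q = [1]
  Insert 5 (step 2): P = [2, 5];  Q = [1, 2]
  Insert 3 (step 3): P = [2, 3] / [5];  Q = [1, 2] / [3]
  Insert 1 (step 4): P = [1, 3] / [2] / [5];  Q = [1, 2] / [3] / [4]
  Insert 4 (step 5): P = [1, 3, 4] / [2] / [5];  Q = [1, 2, 5] / [3] / [4]
Final shape: (3, 1, 1).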